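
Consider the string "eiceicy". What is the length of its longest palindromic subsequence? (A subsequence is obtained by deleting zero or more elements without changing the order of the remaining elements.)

Using dp[i][j] = 2 + dp[i+1][j−1] if the ends match, else max(dp[i+1][j], dp[i][j−1]):
dp[1][7] = 3. A witness is cic at positions 3,5,6.

3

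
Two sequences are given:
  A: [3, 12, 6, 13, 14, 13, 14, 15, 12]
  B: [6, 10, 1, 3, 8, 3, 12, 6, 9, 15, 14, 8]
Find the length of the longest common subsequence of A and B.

Backtracking the LCS table gives one alignment: 3 (A1,B6) → 12 (A2,B7) → 6 (A3,B8) → 14 (A5,B11).
So the longest common subsequence has length 4.

4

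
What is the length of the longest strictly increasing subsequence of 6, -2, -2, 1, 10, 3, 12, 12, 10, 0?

Scanning left to right, the best length ending at each element is: 6→1, -2→1, -2→1, 1→2, 10→3, 3→3, 12→4, 12→4, 10→4, 0→2.
So the longest increasing subsequence has length 4, e.g. -2, 1, 10, 12.

4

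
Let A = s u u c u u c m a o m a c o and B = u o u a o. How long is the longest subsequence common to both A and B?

A longest common subsequence is uuao (length 4); the LCS DP confirms no longer common subsequence exists.

4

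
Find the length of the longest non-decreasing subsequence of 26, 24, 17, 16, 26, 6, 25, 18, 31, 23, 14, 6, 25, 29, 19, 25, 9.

Let dp[i] be the longest non-decreasing subsequence ending at position i. Then dp = [1, 1, 1, 1, 2, 1, 2, 2, 3, 3, 2, 2, 4, 5, 3, 5, 3].
The maximum is 5; one witness is 17, 18, 23, 25, 29 at positions 3,8,10,13,14.

5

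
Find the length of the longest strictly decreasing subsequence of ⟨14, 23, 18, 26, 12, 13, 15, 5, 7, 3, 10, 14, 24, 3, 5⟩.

Scanning left to right, the best length ending at each element is: 14→1, 23→1, 18→2, 26→1, 12→3, 13→3, 15→3, 5→4, 7→4, 3→5, 10→4, 14→4, 24→2, 3→5, 5→5.
So the longest decreasing subsequence has length 5, e.g. 23, 18, 12, 5, 3.

5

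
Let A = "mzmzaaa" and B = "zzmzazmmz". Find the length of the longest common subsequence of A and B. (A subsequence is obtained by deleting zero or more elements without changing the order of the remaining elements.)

A longest common subsequence is mzmz (length 4); the LCS DP confirms no longer common subsequence exists.

4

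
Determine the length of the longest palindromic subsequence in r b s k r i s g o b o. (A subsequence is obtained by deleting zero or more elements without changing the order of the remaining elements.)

One longest palindromic subsequence is bsisb (positions 2,3,6,7,10); it reads the same forward and backward, and the interval DP gives dp[1][11] = 5.

5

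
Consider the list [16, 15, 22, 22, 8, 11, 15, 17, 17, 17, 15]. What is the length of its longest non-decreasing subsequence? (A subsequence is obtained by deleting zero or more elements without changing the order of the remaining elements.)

Let dp[i] be the longest non-decreasing subsequence ending at position i. Then dp = [1, 1, 2, 3, 1, 2, 3, 4, 5, 6, 4].
The maximum is 6; one witness is 8, 11, 15, 17, 17, 17 at positions 5,6,7,8,9,10.

6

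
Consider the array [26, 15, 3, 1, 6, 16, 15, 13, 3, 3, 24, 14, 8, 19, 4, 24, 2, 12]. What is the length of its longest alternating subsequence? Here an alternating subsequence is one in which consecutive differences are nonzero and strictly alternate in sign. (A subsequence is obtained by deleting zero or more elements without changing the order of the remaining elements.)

Track the best alternating length ending on an up-step vs a down-step at each position: up/down = 1/1, 1/2, 1/2, 1/2, 3/2, 3/2, 3/4, 3/4, 3/4, 3/4, 5/2, 5/6, 5/6, 7/6, 5/8, 9/2, 3/10, 11/10.
The maximum over both is 11; one such subsequence is 26, 15, 16, 15, 24, 14, 19, 4, 24, 2, 12.

11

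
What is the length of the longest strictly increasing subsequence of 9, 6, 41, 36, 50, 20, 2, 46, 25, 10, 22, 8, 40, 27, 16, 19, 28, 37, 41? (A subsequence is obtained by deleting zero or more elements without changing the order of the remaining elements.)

7

One longest increasing subsequence is 9, 20, 25, 27, 28, 37, 41 (positions 1,6,9,14,17,18,19), of length 7; no longer one exists.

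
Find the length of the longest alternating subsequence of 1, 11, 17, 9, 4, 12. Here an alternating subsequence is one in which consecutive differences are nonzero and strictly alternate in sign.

4

A longest alternating subsequence is 1, 11, 9, 12 (positions 1,2,4,6); its 3 consecutive differences strictly alternate in sign, and length 4 is optimal.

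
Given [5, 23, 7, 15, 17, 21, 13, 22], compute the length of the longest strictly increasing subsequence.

Let dp[i] be the longest increasing subsequence ending at position i. Then dp = [1, 2, 2, 3, 4, 5, 3, 6].
The maximum is 6; one witness is 5, 7, 15, 17, 21, 22 at positions 1,3,4,5,6,8.

6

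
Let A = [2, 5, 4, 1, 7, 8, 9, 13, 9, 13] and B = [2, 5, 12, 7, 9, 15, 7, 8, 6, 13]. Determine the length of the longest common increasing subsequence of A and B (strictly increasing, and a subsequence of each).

5

For each value that appears in both, track the longest common increasing run ending there.
The best achievable length is 5; one witness is 2, 5, 7, 9, 13 (A-positions 1,2,5,7,8, B-positions 1,2,4,5,10).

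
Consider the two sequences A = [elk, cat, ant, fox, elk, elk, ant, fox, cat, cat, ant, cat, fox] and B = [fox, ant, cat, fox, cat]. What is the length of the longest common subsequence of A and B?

4

A longest common subsequence is fox, ant, fox, cat (length 4); the LCS DP confirms no longer common subsequence exists.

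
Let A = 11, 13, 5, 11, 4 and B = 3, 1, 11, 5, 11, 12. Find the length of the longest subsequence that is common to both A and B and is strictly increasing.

2

For each value that appears in both, track the longest common increasing run ending there.
The best achievable length is 2; one witness is 5, 11 (A-positions 3,4, B-positions 4,5).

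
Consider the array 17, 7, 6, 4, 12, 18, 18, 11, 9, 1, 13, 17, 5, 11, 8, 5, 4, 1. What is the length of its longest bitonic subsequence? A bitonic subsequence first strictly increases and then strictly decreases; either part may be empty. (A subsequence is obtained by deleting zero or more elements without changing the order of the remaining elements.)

One longest bitonic subsequence is 7, 12, 18, 17, 11, 8, 5, 4, 1 (positions 2,5,6,12,14,15,16,17,18): it rises to 18 then falls. Length 9 is optimal.

9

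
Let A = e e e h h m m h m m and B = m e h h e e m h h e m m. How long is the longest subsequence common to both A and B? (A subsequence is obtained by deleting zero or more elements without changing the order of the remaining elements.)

7

A longest common subsequence is eeehhmm (length 7); the LCS DP confirms no longer common subsequence exists.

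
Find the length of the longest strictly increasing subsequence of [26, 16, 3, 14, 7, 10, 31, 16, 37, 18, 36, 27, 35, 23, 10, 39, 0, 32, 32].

Scanning left to right, the best length ending at each element is: 26→1, 16→1, 3→1, 14→2, 7→2, 10→3, 31→4, 16→4, 37→5, 18→5, 36→6, 27→6, 35→7, 23→6, 10→3, 39→8, 0→1, 32→7, 32→7.
So the longest increasing subsequence has length 8, e.g. 3, 7, 10, 16, 18, 27, 35, 39.

8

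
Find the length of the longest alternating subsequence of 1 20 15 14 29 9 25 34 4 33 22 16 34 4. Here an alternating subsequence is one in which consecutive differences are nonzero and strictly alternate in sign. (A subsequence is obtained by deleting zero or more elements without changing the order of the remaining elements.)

Track the best alternating length ending on an up-step vs a down-step at each position: up/down = 1/1, 2/1, 2/3, 2/3, 4/1, 2/5, 6/5, 6/1, 2/7, 8/7, 8/9, 8/9, 10/1, 2/11.
The maximum over both is 11; one such subsequence is 1, 20, 15, 29, 9, 25, 4, 33, 22, 34, 4.

11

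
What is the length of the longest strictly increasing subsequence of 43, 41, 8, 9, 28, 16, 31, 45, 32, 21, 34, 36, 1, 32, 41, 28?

8

Scanning left to right, the best length ending at each element is: 43→1, 41→1, 8→1, 9→2, 28→3, 16→3, 31→4, 45→5, 32→5, 21→4, 34→6, 36→7, 1→1, 32→5, 41→8, 28→5.
So the longest increasing subsequence has length 8, e.g. 8, 9, 28, 31, 32, 34, 36, 41.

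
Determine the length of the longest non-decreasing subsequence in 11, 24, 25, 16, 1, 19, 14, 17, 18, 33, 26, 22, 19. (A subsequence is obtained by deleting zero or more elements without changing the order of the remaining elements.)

5

Let dp[i] be the longest non-decreasing subsequence ending at position i. Then dp = [1, 2, 3, 2, 1, 3, 2, 3, 4, 5, 5, 5, 5].
The maximum is 5; one witness is 11, 16, 17, 18, 33 at positions 1,4,8,9,10.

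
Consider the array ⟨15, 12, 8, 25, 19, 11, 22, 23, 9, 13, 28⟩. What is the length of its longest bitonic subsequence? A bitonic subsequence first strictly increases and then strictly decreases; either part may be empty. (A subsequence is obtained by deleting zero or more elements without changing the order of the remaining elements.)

5

One longest bitonic subsequence is 15, 25, 19, 11, 9 (positions 1,4,5,6,9): it rises to 25 then falls. Length 5 is optimal.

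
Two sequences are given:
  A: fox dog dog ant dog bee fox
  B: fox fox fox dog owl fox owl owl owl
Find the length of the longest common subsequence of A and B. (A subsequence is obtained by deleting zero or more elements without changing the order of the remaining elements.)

3

Backtracking the LCS table gives one alignment: fox (A1,B3) → dog (A2,B4) → fox (A7,B6).
So the longest common subsequence has length 3.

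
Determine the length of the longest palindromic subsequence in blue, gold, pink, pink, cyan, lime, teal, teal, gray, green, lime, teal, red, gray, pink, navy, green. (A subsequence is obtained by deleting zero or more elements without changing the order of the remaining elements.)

One longest palindromic subsequence is pink lime teal teal lime pink (positions 4,6,7,8,11,15); it reads the same forward and backward, and the interval DP gives dp[1][17] = 6.

6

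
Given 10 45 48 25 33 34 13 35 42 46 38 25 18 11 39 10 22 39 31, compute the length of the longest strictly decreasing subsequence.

Let dp[i] be the longest decreasing subsequence ending at position i. Then dp = [1, 1, 1, 2, 2, 2, 3, 2, 2, 2, 3, 4, 5, 6, 3, 7, 5, 3, 4].
The maximum is 7; one witness is 45, 42, 38, 25, 18, 11, 10 at positions 2,9,11,12,13,14,16.

7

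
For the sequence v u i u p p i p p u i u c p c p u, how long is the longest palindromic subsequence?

One longest palindromic subsequence is uiuppippuiu (positions 2,3,4,5,6,7,8,9,10,11,17); it reads the same forward and backward, and the interval DP gives dp[1][17] = 11.

11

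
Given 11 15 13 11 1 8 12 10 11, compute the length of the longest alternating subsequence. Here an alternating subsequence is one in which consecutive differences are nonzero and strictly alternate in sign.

6

A longest alternating subsequence is 11, 15, 11, 12, 10, 11 (positions 1,2,4,7,8,9); its 5 consecutive differences strictly alternate in sign, and length 6 is optimal.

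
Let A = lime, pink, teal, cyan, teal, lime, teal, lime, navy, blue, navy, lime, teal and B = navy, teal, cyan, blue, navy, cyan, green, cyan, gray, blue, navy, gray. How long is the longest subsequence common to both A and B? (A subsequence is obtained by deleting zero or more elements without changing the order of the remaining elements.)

5

A longest common subsequence is teal, cyan, navy, blue, navy (length 5); the LCS DP confirms no longer common subsequence exists.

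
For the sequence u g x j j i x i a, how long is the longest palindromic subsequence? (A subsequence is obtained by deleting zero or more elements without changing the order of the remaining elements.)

One longest palindromic subsequence is xjjx (positions 3,4,5,7); it reads the same forward and backward, and the interval DP gives dp[1][9] = 4.

4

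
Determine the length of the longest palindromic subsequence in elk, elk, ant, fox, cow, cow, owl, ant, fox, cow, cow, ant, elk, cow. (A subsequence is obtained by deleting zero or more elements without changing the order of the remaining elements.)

Using dp[i][j] = 2 + dp[i+1][j−1] if the ends match, else max(dp[i+1][j], dp[i][j−1]):
dp[1][14] = 9. A witness is elk ant cow cow fox cow cow ant elk at positions 2,3,5,6,9,10,11,12,13.

9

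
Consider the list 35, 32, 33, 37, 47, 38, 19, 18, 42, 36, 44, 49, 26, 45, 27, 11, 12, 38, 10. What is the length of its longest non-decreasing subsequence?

Let dp[i] be the longest non-decreasing subsequence ending at position i. Then dp = [1, 1, 2, 3, 4, 4, 1, 1, 5, 3, 6, 7, 2, 7, 3, 1, 2, 5, 1].
The maximum is 7; one witness is 32, 33, 37, 38, 42, 44, 49 at positions 2,3,4,6,9,11,12.

7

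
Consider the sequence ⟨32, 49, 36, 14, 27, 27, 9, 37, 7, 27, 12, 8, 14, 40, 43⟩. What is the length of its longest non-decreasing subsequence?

Let dp[i] be the longest non-decreasing subsequence ending at position i. Then dp = [1, 2, 2, 1, 2, 3, 1, 4, 1, 4, 2, 2, 3, 5, 6].
The maximum is 6; one witness is 14, 27, 27, 37, 40, 43 at positions 4,5,6,8,14,15.

6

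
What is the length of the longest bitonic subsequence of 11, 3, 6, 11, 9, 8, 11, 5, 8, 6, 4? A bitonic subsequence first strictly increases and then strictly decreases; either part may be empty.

7

One longest bitonic subsequence is 3, 6, 11, 9, 8, 6, 4 (positions 2,3,4,5,9,10,11): it rises to 11 then falls. Length 7 is optimal.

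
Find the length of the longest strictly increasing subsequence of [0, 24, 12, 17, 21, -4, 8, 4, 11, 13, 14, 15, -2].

One longest increasing subsequence is 0, 8, 11, 13, 14, 15 (positions 1,7,9,10,11,12), of length 6; no longer one exists.

6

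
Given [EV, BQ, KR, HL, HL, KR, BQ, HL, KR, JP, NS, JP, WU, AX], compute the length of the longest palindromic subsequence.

One longest palindromic subsequence is BQ KR HL HL KR BQ (positions 2,3,4,5,6,7); it reads the same forward and backward, and the interval DP gives dp[1][14] = 6.

6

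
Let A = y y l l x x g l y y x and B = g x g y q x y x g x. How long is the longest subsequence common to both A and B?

Backtracking the LCS table gives one alignment: y (A1,B4) → y (A2,B7) → x (A6,B8) → g (A7,B9) → x (A11,B10).
So the longest common subsequence has length 5.

5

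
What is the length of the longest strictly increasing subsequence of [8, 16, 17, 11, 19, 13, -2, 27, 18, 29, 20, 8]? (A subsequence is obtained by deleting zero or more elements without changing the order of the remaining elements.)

6

Scanning left to right, the best length ending at each element is: 8→1, 16→2, 17→3, 11→2, 19→4, 13→3, -2→1, 27→5, 18→4, 29→6, 20→5, 8→2.
So the longest increasing subsequence has length 6, e.g. 8, 16, 17, 19, 27, 29.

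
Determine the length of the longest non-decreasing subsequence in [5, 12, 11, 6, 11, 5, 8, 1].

Scanning left to right, the best length ending at each element is: 5→1, 12→2, 11→2, 6→2, 11→3, 5→2, 8→3, 1→1.
So the longest non-decreasing subsequence has length 3, e.g. 5, 11, 11.

3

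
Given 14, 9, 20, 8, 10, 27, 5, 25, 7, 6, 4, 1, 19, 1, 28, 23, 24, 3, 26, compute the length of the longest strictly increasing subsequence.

Let dp[i] be the longest increasing subsequence ending at position i. Then dp = [1, 1, 2, 1, 2, 3, 1, 3, 2, 2, 1, 1, 3, 1, 4, 4, 5, 2, 6].
The maximum is 6; one witness is 9, 10, 19, 23, 24, 26 at positions 2,5,13,16,17,19.

6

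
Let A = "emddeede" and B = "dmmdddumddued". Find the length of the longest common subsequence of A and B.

5

Backtracking the LCS table gives one alignment: m (A2,B8) → d (A3,B9) → d (A4,B10) → e (A6,B12) → d (A7,B13).
So the longest common subsequence has length 5.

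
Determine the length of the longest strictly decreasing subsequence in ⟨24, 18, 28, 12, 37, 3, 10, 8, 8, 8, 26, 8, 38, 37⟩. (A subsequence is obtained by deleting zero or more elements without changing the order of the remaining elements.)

Let dp[i] be the longest decreasing subsequence ending at position i. Then dp = [1, 2, 1, 3, 1, 4, 4, 5, 5, 5, 2, 5, 1, 2].
The maximum is 5; one witness is 24, 18, 12, 10, 8 at positions 1,2,4,7,8.

5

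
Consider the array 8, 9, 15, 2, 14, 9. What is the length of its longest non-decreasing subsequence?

Let dp[i] be the longest non-decreasing subsequence ending at position i. Then dp = [1, 2, 3, 1, 3, 3].
The maximum is 3; one witness is 8, 9, 15 at positions 1,2,3.

3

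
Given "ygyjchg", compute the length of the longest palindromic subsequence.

One longest palindromic subsequence is ghg (positions 2,6,7); it reads the same forward and backward, and the interval DP gives dp[1][7] = 3.

3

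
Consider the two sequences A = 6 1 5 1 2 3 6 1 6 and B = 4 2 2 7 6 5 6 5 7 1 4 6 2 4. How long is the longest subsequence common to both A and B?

A longest common subsequence is 6, 5, 6, 1, 6 (length 5); the LCS DP confirms no longer common subsequence exists.

5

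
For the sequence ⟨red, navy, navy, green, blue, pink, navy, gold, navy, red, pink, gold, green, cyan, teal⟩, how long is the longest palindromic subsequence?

7

Using dp[i][j] = 2 + dp[i+1][j−1] if the ends match, else max(dp[i+1][j], dp[i][j−1]):
dp[1][15] = 7. A witness is green pink navy gold navy pink green at positions 4,6,7,8,9,11,13.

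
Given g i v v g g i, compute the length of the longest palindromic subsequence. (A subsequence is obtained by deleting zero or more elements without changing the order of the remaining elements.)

Using dp[i][j] = 2 + dp[i+1][j−1] if the ends match, else max(dp[i+1][j], dp[i][j−1]):
dp[1][7] = 4. A witness is iggi at positions 2,5,6,7.

4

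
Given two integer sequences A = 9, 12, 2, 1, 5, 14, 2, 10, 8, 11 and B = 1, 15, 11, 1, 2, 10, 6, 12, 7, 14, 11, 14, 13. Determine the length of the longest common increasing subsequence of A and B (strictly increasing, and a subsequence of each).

4

For each value that appears in both, track the longest common increasing run ending there.
The best achievable length is 4; one witness is 1, 2, 10, 11 (A-positions 4,7,8,10, B-positions 1,5,6,11).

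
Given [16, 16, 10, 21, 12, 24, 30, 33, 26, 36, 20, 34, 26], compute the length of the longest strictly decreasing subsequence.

3

Scanning left to right, the best length ending at each element is: 16→1, 16→1, 10→2, 21→1, 12→2, 24→1, 30→1, 33→1, 26→2, 36→1, 20→3, 34→2, 26→3.
So the longest decreasing subsequence has length 3, e.g. 30, 26, 20.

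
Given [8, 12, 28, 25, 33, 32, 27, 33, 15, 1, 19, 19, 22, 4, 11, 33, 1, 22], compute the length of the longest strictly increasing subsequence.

6

Scanning left to right, the best length ending at each element is: 8→1, 12→2, 28→3, 25→3, 33→4, 32→4, 27→4, 33→5, 15→3, 1→1, 19→4, 19→4, 22→5, 4→2, 11→3, 33→6, 1→1, 22→5.
So the longest increasing subsequence has length 6, e.g. 8, 12, 15, 19, 22, 33.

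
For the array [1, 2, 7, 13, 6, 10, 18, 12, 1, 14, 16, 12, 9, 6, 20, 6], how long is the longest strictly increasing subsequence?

Scanning left to right, the best length ending at each element is: 1→1, 2→2, 7→3, 13→4, 6→3, 10→4, 18→5, 12→5, 1→1, 14→6, 16→7, 12→5, 9→4, 6→3, 20→8, 6→3.
So the longest increasing subsequence has length 8, e.g. 1, 2, 7, 10, 12, 14, 16, 20.

8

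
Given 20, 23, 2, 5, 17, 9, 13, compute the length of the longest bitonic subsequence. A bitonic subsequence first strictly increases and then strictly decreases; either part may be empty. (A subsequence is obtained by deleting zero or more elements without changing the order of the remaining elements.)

One longest bitonic subsequence is 20, 23, 17, 13 (positions 1,2,5,7): it rises to 23 then falls. Length 4 is optimal.

4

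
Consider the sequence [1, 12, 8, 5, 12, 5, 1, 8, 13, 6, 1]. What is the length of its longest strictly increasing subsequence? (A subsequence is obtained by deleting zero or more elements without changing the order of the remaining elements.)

4

Let dp[i] be the longest increasing subsequence ending at position i. Then dp = [1, 2, 2, 2, 3, 2, 1, 3, 4, 3, 1].
The maximum is 4; one witness is 1, 8, 12, 13 at positions 1,3,5,9.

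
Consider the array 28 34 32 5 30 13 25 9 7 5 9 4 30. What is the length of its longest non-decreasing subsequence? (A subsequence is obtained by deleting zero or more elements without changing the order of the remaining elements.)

Let dp[i] be the longest non-decreasing subsequence ending at position i. Then dp = [1, 2, 2, 1, 2, 2, 3, 2, 2, 2, 3, 1, 4].
The maximum is 4; one witness is 5, 13, 25, 30 at positions 4,6,7,13.

4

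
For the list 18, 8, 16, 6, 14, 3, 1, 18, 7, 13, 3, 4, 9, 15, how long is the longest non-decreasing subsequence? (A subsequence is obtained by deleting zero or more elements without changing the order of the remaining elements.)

Let dp[i] be the longest non-decreasing subsequence ending at position i. Then dp = [1, 1, 2, 1, 2, 1, 1, 3, 2, 3, 2, 3, 4, 5].
The maximum is 5; one witness is 3, 3, 4, 9, 15 at positions 6,11,12,13,14.

5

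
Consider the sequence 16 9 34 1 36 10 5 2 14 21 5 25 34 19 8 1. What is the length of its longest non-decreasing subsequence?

One longest non-decreasing subsequence is 9, 10, 14, 21, 25, 34 (positions 2,6,9,10,12,13), of length 6; no longer one exists.

6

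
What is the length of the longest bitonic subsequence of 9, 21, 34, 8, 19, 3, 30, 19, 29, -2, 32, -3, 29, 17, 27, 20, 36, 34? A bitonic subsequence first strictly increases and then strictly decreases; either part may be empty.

Let inc[i] be the LIS ending at i and dec[i] the longest strictly decreasing subsequence starting at i. inc = [1, 2, 3, 1, 2, 1, 3, 2, 3, 1, 4, 1, 3, 2, 3, 3, 5, 5], dec = [5, 5, 5, 4, 4, 3, 4, 3, 3, 2, 4, 1, 3, 1, 2, 1, 2, 1].
max_i inc[i]+dec[i]−1 = 7, with one witness 9, 21, 34, 32, 29, 27, 20.

7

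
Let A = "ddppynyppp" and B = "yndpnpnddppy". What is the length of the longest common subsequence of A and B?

6

Backtracking the LCS table gives one alignment: d (A2,B3) → p (A3,B4) → p (A4,B6) → n (A6,B7) → p (A8,B10) → p (A9,B11).
So the longest common subsequence has length 6.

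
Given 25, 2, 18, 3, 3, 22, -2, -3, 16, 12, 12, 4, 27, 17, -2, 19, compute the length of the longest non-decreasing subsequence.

7

Let dp[i] be the longest non-decreasing subsequence ending at position i. Then dp = [1, 1, 2, 2, 3, 4, 1, 1, 4, 4, 5, 4, 6, 6, 2, 7].
The maximum is 7; one witness is 2, 3, 3, 12, 12, 17, 19 at positions 2,4,5,10,11,14,16.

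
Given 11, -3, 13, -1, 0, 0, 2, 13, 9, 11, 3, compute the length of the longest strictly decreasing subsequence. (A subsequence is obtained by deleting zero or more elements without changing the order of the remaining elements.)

3

Let dp[i] be the longest decreasing subsequence ending at position i. Then dp = [1, 2, 1, 2, 2, 2, 2, 1, 2, 2, 3].
The maximum is 3; one witness is 11, 9, 3 at positions 1,9,11.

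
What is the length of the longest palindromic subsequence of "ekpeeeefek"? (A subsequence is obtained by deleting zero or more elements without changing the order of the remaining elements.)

One longest palindromic subsequence is keeeeek (positions 2,4,5,6,7,9,10); it reads the same forward and backward, and the interval DP gives dp[1][10] = 7.

7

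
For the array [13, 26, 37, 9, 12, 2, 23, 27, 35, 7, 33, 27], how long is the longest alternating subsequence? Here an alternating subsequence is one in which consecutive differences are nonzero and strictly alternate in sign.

Track the best alternating length ending on an up-step vs a down-step at each position: up/down = 1/1, 2/1, 2/1, 1/3, 4/3, 1/5, 6/3, 6/3, 6/3, 6/7, 8/7, 8/9.
The maximum over both is 9; one such subsequence is 13, 26, 9, 12, 2, 23, 7, 33, 27.

9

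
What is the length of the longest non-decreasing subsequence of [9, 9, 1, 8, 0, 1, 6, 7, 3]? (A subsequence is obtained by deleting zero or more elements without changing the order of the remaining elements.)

One longest non-decreasing subsequence is 1, 1, 6, 7 (positions 3,6,7,8), of length 4; no longer one exists.

4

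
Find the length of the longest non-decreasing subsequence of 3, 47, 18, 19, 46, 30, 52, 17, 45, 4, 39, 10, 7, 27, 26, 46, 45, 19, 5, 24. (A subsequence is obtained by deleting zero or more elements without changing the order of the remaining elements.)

6

One longest non-decreasing subsequence is 3, 18, 19, 30, 45, 46 (positions 1,3,4,6,9,16), of length 6; no longer one exists.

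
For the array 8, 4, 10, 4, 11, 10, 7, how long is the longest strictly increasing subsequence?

Scanning left to right, the best length ending at each element is: 8→1, 4→1, 10→2, 4→1, 11→3, 10→2, 7→2.
So the longest increasing subsequence has length 3, e.g. 8, 10, 11.

3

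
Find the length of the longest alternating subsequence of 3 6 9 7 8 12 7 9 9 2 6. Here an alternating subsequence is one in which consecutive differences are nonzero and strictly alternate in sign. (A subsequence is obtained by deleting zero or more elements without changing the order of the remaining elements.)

Track the best alternating length ending on an up-step vs a down-step at each position: up/down = 1/1, 2/1, 2/1, 2/3, 4/3, 4/1, 2/5, 6/5, 6/5, 1/7, 8/7.
The maximum over both is 8; one such subsequence is 3, 9, 7, 8, 7, 9, 2, 6.

8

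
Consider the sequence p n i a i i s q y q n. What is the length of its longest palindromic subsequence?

One longest palindromic subsequence is nqyqn (positions 2,8,9,10,11); it reads the same forward and backward, and the interval DP gives dp[1][11] = 5.

5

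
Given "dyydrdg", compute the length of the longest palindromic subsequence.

Using dp[i][j] = 2 + dp[i+1][j−1] if the ends match, else max(dp[i+1][j], dp[i][j−1]):
dp[1][7] = 4. A witness is dyyd at positions 1,2,3,6.

4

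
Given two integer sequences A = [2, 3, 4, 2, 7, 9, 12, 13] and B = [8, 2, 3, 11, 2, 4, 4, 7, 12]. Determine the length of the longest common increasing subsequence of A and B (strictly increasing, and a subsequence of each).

For each value that appears in both, track the longest common increasing run ending there.
The best achievable length is 5; one witness is 2, 3, 4, 7, 12 (A-positions 1,2,3,5,7, B-positions 2,3,6,8,9).

5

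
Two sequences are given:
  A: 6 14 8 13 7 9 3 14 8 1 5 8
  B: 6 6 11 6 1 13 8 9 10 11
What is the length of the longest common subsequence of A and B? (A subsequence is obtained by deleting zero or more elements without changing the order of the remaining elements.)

3

A longest common subsequence is 6, 8, 9 (length 3); the LCS DP confirms no longer common subsequence exists.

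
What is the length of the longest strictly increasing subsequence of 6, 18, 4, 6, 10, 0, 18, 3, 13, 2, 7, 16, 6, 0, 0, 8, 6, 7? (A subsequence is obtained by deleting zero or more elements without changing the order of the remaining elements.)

One longest increasing subsequence is 4, 6, 10, 13, 16 (positions 3,4,5,9,12), of length 5; no longer one exists.

5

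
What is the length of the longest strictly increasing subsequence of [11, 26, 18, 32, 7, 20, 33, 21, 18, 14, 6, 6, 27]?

5

Let dp[i] be the longest increasing subsequence ending at position i. Then dp = [1, 2, 2, 3, 1, 3, 4, 4, 2, 2, 1, 1, 5].
The maximum is 5; one witness is 11, 18, 20, 21, 27 at positions 1,3,6,8,13.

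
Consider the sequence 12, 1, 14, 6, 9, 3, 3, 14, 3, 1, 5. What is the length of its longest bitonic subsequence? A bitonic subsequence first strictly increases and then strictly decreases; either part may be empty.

Let inc[i] be the LIS ending at i and dec[i] the longest strictly decreasing subsequence starting at i. inc = [1, 1, 2, 2, 3, 2, 2, 4, 2, 1, 3], dec = [4, 1, 4, 3, 3, 2, 2, 3, 2, 1, 1].
max_i inc[i]+dec[i]−1 = 6, with one witness 1, 6, 9, 14, 3, 1.

6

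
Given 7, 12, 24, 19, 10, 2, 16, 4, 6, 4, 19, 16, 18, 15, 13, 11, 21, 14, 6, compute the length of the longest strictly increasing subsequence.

6

One longest increasing subsequence is 2, 4, 6, 16, 18, 21 (positions 6,8,9,12,13,17), of length 6; no longer one exists.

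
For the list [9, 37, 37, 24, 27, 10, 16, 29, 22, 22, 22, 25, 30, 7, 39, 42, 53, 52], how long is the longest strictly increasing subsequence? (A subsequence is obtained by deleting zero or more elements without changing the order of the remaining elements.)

One longest increasing subsequence is 9, 10, 16, 22, 25, 30, 39, 42, 53 (positions 1,6,7,9,12,13,15,16,17), of length 9; no longer one exists.

9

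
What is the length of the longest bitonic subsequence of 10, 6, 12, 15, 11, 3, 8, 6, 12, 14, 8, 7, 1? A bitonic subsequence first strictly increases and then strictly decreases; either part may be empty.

7

Let inc[i] be the LIS ending at i and dec[i] the longest strictly decreasing subsequence starting at i. inc = [1, 1, 2, 3, 2, 1, 2, 2, 3, 4, 3, 3, 1], dec = [4, 3, 5, 5, 4, 2, 3, 2, 4, 4, 3, 2, 1].
max_i inc[i]+dec[i]−1 = 7, with one witness 10, 12, 15, 14, 8, 7, 1.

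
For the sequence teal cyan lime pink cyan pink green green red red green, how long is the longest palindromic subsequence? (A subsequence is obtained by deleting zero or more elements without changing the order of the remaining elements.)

Using dp[i][j] = 2 + dp[i+1][j−1] if the ends match, else max(dp[i+1][j], dp[i][j−1]):
dp[1][11] = 4. A witness is green red red green at positions 7,9,10,11.

4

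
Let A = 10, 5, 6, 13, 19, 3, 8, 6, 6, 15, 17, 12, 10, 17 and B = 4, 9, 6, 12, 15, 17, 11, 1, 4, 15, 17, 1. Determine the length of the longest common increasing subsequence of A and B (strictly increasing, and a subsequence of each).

3

For each value that appears in both, track the longest common increasing run ending there.
The best achievable length is 3; one witness is 6, 15, 17 (A-positions 3,10,11, B-positions 3,5,6).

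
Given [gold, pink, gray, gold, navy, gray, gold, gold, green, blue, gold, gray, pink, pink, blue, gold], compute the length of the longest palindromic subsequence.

10

One longest palindromic subsequence is gold pink gray gold gold gold gold gray pink gold (positions 1,2,3,4,7,8,11,12,14,16); it reads the same forward and backward, and the interval DP gives dp[1][16] = 10.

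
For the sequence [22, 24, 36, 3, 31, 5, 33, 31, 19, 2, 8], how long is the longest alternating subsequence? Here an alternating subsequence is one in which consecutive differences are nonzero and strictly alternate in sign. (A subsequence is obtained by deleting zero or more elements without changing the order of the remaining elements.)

A longest alternating subsequence is 22, 24, 3, 31, 5, 33, 2, 8 (positions 1,2,4,5,6,7,10,11); its 7 consecutive differences strictly alternate in sign, and length 8 is optimal.

8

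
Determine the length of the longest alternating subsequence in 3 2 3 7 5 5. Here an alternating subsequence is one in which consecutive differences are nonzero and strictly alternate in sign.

4

A longest alternating subsequence is 3, 2, 7, 5 (positions 1,2,4,5); its 3 consecutive differences strictly alternate in sign, and length 4 is optimal.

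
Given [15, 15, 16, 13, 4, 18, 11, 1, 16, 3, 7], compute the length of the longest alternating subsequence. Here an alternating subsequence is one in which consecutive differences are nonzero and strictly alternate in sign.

8

Track the best alternating length ending on an up-step vs a down-step at each position: up/down = 1/1, 1/1, 2/1, 1/3, 1/3, 4/1, 4/5, 1/5, 6/5, 6/7, 8/7.
The maximum over both is 8; one such subsequence is 15, 16, 13, 18, 11, 16, 3, 7.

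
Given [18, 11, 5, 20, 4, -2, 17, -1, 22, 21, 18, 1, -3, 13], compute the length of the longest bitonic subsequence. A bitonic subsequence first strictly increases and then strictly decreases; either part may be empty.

7

One longest bitonic subsequence is 18, 20, 22, 21, 18, 1, -3 (positions 1,4,9,10,11,12,13): it rises to 22 then falls. Length 7 is optimal.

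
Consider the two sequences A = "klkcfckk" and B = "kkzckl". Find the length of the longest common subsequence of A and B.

4

Backtracking the LCS table gives one alignment: k (A1,B1) → k (A3,B2) → c (A6,B4) → k (A7,B5).
So the longest common subsequence has length 4.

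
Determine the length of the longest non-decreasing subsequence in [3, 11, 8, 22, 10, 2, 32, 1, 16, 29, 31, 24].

Scanning left to right, the best length ending at each element is: 3→1, 11→2, 8→2, 22→3, 10→3, 2→1, 32→4, 1→1, 16→4, 29→5, 31→6, 24→5.
So the longest non-decreasing subsequence has length 6, e.g. 3, 8, 10, 16, 29, 31.

6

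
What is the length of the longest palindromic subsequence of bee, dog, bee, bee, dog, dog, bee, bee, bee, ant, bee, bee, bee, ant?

One longest palindromic subsequence is bee bee bee bee bee bee bee bee bee (positions 1,3,4,7,8,9,11,12,13); it reads the same forward and backward, and the interval DP gives dp[1][14] = 9.

9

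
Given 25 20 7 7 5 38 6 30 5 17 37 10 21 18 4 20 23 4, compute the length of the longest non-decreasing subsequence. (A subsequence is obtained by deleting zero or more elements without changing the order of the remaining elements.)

Scanning left to right, the best length ending at each element is: 25→1, 20→1, 7→1, 7→2, 5→1, 38→3, 6→2, 30→3, 5→2, 17→3, 37→4, 10→3, 21→4, 18→4, 4→1, 20→5, 23→6, 4→2.
So the longest non-decreasing subsequence has length 6, e.g. 7, 7, 17, 18, 20, 23.

6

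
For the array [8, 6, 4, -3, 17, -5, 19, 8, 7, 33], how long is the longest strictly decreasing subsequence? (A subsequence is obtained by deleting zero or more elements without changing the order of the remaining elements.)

5

Let dp[i] be the longest decreasing subsequence ending at position i. Then dp = [1, 2, 3, 4, 1, 5, 1, 2, 3, 1].
The maximum is 5; one witness is 8, 6, 4, -3, -5 at positions 1,2,3,4,6.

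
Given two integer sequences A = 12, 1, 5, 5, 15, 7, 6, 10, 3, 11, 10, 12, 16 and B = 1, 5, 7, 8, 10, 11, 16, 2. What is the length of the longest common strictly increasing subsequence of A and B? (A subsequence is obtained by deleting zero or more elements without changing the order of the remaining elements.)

A longest common strictly increasing subsequence is 1, 5, 7, 10, 11, 16 (length 6); it appears in order in both A and B, and no longer such subsequence exists.

6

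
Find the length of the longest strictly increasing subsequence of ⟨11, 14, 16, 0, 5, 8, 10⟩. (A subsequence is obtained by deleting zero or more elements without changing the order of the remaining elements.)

One longest increasing subsequence is 0, 5, 8, 10 (positions 4,5,6,7), of length 4; no longer one exists.

4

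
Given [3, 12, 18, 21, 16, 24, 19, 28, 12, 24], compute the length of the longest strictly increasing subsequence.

Scanning left to right, the best length ending at each element is: 3→1, 12→2, 18→3, 21→4, 16→3, 24→5, 19→4, 28→6, 12→2, 24→5.
So the longest increasing subsequence has length 6, e.g. 3, 12, 18, 21, 24, 28.

6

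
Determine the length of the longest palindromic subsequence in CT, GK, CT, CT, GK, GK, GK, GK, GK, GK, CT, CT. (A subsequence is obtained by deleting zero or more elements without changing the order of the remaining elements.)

One longest palindromic subsequence is CT CT GK GK GK GK GK GK CT CT (positions 1,3,5,6,7,8,9,10,11,12); it reads the same forward and backward, and the interval DP gives dp[1][12] = 10.

10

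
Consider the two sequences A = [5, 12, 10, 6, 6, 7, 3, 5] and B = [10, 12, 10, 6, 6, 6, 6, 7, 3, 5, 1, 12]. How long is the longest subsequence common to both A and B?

A longest common subsequence is 12, 10, 6, 6, 7, 3, 5 (length 7); the LCS DP confirms no longer common subsequence exists.

7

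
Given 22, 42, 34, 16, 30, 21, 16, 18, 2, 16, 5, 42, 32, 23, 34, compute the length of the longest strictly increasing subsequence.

4

Let dp[i] be the longest increasing subsequence ending at position i. Then dp = [1, 2, 2, 1, 2, 2, 1, 2, 1, 2, 2, 3, 3, 3, 4].
The maximum is 4; one witness is 22, 30, 32, 34 at positions 1,5,13,15.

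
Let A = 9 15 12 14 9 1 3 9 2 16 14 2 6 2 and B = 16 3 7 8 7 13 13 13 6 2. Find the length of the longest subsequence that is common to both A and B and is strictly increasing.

2

A longest common strictly increasing subsequence is 3, 6 (length 2); it appears in order in both A and B, and no longer such subsequence exists.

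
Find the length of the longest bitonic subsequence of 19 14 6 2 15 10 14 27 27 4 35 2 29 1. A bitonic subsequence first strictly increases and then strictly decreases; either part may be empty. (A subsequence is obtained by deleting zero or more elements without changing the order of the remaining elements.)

7

Let inc[i] be the LIS ending at i and dec[i] the longest strictly decreasing subsequence starting at i. inc = [1, 1, 1, 1, 2, 2, 3, 4, 4, 2, 5, 1, 5, 1], dec = [6, 5, 4, 2, 5, 4, 4, 4, 4, 3, 3, 2, 2, 1].
max_i inc[i]+dec[i]−1 = 7, with one witness 6, 10, 14, 27, 4, 2, 1.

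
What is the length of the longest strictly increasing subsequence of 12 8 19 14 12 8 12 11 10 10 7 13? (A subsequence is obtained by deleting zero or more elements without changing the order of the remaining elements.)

3

Let dp[i] be the longest increasing subsequence ending at position i. Then dp = [1, 1, 2, 2, 2, 1, 2, 2, 2, 2, 1, 3].
The maximum is 3; one witness is 8, 12, 13 at positions 2,5,12.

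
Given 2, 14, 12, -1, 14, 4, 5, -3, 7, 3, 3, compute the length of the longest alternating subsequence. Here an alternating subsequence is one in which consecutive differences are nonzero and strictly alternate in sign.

A longest alternating subsequence is 2, 14, 12, 14, 4, 5, -3, 7, 3 (positions 1,2,3,5,6,7,8,9,10); its 8 consecutive differences strictly alternate in sign, and length 9 is optimal.

9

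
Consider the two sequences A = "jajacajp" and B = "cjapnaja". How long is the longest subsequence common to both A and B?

A longest common subsequence is jaja (length 4); the LCS DP confirms no longer common subsequence exists.

4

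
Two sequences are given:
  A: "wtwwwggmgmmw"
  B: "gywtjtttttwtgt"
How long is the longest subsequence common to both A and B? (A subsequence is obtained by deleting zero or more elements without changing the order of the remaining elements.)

4

Backtracking the LCS table gives one alignment: w (A1,B3) → t (A2,B10) → w (A3,B11) → g (A6,B13).
So the longest common subsequence has length 4.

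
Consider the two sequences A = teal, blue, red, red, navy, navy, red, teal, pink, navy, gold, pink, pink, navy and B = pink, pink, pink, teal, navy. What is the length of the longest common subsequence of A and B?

Backtracking the LCS table gives one alignment: pink (A9,B1) → pink (A12,B2) → pink (A13,B3) → navy (A14,B5).
So the longest common subsequence has length 4.

4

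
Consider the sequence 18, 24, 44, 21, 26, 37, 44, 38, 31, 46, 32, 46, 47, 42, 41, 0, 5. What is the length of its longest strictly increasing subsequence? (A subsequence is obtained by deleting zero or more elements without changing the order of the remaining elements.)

7

One longest increasing subsequence is 18, 24, 26, 37, 44, 46, 47 (positions 1,2,5,6,7,10,13), of length 7; no longer one exists.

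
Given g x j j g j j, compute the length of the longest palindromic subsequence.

One longest palindromic subsequence is jjgjj (positions 3,4,5,6,7); it reads the same forward and backward, and the interval DP gives dp[1][7] = 5.

5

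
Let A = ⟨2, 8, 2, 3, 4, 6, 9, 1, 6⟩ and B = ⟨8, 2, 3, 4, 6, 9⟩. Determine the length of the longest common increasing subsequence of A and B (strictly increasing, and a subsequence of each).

For each value that appears in both, track the longest common increasing run ending there.
The best achievable length is 5; one witness is 2, 3, 4, 6, 9 (A-positions 1,4,5,6,7, B-positions 2,3,4,5,6).

5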